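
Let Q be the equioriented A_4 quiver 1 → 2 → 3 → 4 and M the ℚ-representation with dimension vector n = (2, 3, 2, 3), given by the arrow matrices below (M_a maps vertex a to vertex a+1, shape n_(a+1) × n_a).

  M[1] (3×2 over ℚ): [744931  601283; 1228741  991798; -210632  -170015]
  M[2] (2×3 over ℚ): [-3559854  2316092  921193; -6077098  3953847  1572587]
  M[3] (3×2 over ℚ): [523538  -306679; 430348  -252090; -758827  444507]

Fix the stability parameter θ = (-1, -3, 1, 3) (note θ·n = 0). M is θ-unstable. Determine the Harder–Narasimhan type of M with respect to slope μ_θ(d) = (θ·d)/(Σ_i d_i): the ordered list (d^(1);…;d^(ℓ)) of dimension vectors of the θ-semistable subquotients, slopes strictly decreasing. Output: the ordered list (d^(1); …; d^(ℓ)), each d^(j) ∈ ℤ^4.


Via rank(M_{q-1}∘⋯∘M_p): M ≅ I[1,4]^2, I[2,2], I[4,4].
μ_θ-semistable layers: μ^(1)=3; μ^(2)=1; μ^(3)=-2; μ^(4)=-3

((0, 0, 0, 3); (0, 0, 2, 0); (2, 2, 0, 0); (0, 1, 0, 0))


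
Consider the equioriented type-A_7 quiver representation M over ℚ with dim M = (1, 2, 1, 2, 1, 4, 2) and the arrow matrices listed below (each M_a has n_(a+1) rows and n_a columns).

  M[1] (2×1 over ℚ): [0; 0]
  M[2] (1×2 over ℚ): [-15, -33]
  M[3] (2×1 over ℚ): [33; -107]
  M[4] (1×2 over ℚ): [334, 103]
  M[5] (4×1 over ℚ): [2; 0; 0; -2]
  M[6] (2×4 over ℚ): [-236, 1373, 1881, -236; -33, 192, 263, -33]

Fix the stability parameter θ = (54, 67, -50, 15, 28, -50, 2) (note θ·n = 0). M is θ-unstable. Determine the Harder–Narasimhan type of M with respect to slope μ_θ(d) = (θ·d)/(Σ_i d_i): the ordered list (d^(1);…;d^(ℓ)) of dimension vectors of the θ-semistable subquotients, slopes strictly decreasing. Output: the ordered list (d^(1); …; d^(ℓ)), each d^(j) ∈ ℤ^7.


Via rank(M_{q-1}∘⋯∘M_p): M ≅ I[1,1], I[2,2], I[2,6], I[4,4], I[6,6], I[6,7]^2.
μ_θ-semistable layers: μ^(1)=67; μ^(2)=54; μ^(3)=15; μ^(4)=2; μ^(5)=-50

((0, 1, 0, 0, 0, 0, 0); (1, 0, 0, 0, 0, 0, 0); (0, 0, 0, 1, 0, 0, 0); (0, 1, 1, 1, 1, 1, 2); (0, 0, 0, 0, 0, 3, 0))


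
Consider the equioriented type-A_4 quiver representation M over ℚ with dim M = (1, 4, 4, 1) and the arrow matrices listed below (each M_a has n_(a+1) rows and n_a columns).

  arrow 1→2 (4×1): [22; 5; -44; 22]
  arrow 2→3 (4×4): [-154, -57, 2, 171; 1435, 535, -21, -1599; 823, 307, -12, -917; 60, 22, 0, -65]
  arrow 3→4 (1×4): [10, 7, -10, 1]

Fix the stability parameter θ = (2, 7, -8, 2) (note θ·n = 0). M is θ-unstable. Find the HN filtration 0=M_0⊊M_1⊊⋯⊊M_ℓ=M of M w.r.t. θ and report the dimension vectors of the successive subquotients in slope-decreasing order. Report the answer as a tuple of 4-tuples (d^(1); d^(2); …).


Via rank(M_{q-1}∘⋯∘M_p): M ≅ I[1,4], I[2,3]^3.
μ_θ-semistable layers: μ^(1)=2; μ^(2)=1/3; μ^(3)=-1/2

((0, 0, 0, 1); (1, 1, 1, 0); (0, 3, 3, 0))


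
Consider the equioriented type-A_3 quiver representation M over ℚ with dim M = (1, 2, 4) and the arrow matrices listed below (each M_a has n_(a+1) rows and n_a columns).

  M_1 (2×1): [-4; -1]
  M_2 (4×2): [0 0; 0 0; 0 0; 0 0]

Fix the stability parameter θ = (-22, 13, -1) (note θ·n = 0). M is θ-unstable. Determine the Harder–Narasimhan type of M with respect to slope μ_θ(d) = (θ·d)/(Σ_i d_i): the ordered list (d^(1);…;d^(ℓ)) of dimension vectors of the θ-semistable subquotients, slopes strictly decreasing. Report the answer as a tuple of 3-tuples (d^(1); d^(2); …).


Via rank(M_{q-1}∘⋯∘M_p): M ≅ I[1,2], I[2,2], I[3,3]^4.
μ_θ-semistable layers: μ^(1)=13; μ^(2)=-1; μ^(3)=-22

((0, 2, 0); (0, 0, 4); (1, 0, 0))


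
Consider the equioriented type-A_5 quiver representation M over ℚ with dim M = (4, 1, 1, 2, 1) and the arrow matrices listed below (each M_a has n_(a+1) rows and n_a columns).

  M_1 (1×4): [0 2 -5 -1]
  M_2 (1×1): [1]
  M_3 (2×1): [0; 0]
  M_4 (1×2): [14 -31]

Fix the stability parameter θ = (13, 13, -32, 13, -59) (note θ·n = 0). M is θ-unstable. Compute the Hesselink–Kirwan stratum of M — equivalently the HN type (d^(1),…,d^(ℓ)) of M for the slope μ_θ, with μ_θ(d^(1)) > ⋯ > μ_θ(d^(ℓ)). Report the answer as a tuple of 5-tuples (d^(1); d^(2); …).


Via rank(M_{q-1}∘⋯∘M_p): M ≅ I[1,1]^3, I[1,3], I[4,4], I[4,5].
μ_θ-semistable layers: μ^(1)=13; μ^(2)=-2; μ^(3)=-23

((3, 0, 0, 1, 0); (1, 1, 1, 0, 0); (0, 0, 0, 1, 1))


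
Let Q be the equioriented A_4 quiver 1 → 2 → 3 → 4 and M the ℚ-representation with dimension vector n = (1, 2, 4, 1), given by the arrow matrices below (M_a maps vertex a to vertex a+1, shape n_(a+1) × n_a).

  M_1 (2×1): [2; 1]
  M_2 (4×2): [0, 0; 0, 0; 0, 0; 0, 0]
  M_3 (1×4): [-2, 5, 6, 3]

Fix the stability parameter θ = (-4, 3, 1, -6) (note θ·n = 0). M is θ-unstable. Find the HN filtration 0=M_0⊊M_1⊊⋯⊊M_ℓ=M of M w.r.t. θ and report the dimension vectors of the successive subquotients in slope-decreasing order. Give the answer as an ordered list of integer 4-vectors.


Interval decomposition of M: I[1,2], I[2,2], I[3,3]^3, I[3,4].
HN type (ℓ=4): μ^(1)=3; μ^(2)=1; μ^(3)=-5/2; μ^(4)=-4

((0, 2, 0, 0); (0, 0, 3, 0); (0, 0, 1, 1); (1, 0, 0, 0))


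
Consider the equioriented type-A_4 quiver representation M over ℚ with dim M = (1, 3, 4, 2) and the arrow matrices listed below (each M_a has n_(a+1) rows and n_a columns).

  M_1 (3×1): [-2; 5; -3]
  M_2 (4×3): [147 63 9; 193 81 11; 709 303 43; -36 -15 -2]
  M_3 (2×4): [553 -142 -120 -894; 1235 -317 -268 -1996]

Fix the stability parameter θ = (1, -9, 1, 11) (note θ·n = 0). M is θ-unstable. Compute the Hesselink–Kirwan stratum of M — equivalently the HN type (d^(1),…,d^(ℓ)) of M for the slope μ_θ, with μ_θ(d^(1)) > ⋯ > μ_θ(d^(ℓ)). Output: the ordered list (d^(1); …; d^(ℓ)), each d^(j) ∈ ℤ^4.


Barcode: M ≅ I[1,4], I[2,2], I[2,3], I[3,3], I[3,4]. HN layers by μ_θ (4 steps, strictly decreasing):
  μ^(1)=11; μ^(2)=1; μ^(3)=-4; μ^(4)=-9

((0, 0, 0, 2); (0, 0, 4, 0); (1, 1, 0, 0); (0, 2, 0, 0))


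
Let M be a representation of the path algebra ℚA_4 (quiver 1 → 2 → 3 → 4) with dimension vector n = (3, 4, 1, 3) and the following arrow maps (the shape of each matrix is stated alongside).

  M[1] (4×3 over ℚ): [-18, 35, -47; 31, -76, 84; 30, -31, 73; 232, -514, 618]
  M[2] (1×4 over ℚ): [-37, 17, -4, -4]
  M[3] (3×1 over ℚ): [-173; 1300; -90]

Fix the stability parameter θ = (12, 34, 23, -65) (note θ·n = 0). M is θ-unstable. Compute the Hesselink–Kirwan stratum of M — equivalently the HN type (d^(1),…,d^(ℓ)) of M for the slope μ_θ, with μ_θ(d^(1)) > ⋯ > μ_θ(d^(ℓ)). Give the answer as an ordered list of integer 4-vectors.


Barcode: M ≅ I[1,2]^2, I[1,4], I[2,2], I[4,4]^2. HN layers by μ_θ (4 steps, strictly decreasing):
  μ^(1)=34; μ^(2)=12; μ^(3)=1; μ^(4)=-65

((0, 3, 0, 0); (2, 0, 0, 0); (1, 1, 1, 1); (0, 0, 0, 2))


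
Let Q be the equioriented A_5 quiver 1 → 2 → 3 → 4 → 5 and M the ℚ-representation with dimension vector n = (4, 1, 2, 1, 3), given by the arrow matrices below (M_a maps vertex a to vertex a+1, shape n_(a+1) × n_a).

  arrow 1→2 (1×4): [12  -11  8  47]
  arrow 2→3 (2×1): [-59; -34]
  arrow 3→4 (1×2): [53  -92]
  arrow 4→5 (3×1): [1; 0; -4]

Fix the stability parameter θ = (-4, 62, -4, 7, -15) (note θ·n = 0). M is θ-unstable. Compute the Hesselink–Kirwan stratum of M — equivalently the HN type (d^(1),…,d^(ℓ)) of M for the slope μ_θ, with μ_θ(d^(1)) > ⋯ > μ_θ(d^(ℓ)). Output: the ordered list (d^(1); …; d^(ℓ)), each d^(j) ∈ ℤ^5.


Barcode: M ≅ I[1,1]^3, I[1,5], I[3,3], I[5,5]^2. HN layers by μ_θ (3 steps, strictly decreasing):
  μ^(1)=25/2; μ^(2)=-4; μ^(3)=-15

((0, 1, 1, 1, 1); (4, 0, 1, 0, 0); (0, 0, 0, 0, 2))


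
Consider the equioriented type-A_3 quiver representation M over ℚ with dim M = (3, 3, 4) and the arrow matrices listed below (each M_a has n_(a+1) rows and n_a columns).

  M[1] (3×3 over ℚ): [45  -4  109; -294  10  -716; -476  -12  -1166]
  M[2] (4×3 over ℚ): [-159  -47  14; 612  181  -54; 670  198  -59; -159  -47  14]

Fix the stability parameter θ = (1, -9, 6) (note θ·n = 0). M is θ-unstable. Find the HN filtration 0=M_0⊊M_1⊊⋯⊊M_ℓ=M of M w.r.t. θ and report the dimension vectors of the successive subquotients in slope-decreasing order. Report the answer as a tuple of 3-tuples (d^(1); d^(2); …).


Barcode: M ≅ I[1,3]^3, I[3,3]. HN layers by μ_θ (2 steps, strictly decreasing):
  μ^(1)=6; μ^(2)=-4

((0, 0, 4); (3, 3, 0))


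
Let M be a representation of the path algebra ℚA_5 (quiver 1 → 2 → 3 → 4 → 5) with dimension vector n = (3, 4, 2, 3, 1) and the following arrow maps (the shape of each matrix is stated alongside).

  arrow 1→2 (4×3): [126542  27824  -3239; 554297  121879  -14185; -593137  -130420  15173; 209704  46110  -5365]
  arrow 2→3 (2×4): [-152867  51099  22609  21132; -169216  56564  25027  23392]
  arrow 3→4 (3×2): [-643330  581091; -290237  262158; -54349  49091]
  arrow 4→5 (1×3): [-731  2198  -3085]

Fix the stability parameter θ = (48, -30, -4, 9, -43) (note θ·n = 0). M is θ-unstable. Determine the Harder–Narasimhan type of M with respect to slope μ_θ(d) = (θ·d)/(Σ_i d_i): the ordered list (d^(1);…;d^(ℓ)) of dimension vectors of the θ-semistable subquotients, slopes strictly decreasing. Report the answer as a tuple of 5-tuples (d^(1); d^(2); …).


Barcode: M ≅ I[1,2], I[1,4], I[1,5], I[2,2], I[4,4]. HN layers by μ_θ (4 steps, strictly decreasing):
  μ^(1)=9; μ^(2)=14/3; μ^(3)=-4; μ^(4)=-30

((1, 1, 0, 2, 0); (1, 1, 1, 0, 0); (1, 1, 1, 1, 1); (0, 1, 0, 0, 0))


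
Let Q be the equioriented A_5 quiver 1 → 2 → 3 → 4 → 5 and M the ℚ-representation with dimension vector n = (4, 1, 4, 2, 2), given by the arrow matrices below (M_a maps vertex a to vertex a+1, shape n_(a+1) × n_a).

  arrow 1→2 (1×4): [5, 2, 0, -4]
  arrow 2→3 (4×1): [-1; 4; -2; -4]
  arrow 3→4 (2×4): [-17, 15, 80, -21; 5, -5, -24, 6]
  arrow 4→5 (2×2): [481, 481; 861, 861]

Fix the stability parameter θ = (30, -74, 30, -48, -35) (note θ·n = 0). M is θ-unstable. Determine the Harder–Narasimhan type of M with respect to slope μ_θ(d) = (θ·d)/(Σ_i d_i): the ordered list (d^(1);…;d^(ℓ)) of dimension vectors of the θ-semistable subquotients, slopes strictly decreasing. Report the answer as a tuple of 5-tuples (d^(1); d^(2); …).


Barcode: M ≅ I[1,1]^3, I[1,4], I[3,3]^2, I[3,5], I[5,5]. HN layers by μ_θ (5 steps, strictly decreasing):
  μ^(1)=30; μ^(2)=-9; μ^(3)=-53/3; μ^(4)=-22; μ^(5)=-35

((3, 0, 2, 0, 0); (0, 0, 1, 1, 0); (0, 0, 1, 1, 1); (1, 1, 0, 0, 0); (0, 0, 0, 0, 1))


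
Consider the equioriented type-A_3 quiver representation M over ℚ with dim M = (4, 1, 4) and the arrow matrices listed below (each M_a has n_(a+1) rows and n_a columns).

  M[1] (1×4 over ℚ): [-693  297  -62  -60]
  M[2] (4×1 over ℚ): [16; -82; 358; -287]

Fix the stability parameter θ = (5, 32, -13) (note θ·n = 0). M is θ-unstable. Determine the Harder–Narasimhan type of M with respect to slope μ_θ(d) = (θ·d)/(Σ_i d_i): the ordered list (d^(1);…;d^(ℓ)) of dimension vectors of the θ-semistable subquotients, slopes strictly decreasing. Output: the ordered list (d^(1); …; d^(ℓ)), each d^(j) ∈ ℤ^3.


Barcode: M ≅ I[1,1]^3, I[1,3], I[3,3]^3. HN layers by μ_θ (3 steps, strictly decreasing):
  μ^(1)=19/2; μ^(2)=5; μ^(3)=-13

((0, 1, 1); (4, 0, 0); (0, 0, 3))


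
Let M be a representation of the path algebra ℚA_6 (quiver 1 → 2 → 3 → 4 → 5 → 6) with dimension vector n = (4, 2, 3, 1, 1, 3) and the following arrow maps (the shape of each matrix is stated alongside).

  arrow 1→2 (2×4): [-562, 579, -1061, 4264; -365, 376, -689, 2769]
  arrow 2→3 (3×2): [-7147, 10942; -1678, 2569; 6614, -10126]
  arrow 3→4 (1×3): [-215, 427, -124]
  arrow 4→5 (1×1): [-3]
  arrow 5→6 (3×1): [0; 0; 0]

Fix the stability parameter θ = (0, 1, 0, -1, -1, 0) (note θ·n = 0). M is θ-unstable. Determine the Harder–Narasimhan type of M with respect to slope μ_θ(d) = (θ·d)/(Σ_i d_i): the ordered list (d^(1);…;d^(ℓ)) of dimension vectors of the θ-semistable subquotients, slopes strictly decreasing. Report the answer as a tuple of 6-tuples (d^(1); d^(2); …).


Barcode: M ≅ I[1,1]^2, I[1,3], I[1,5], I[3,3], I[6,6]^3. HN layers by μ_θ (3 steps, strictly decreasing):
  μ^(1)=1/2; μ^(2)=0; μ^(3)=-1/5

((0, 1, 1, 0, 0, 0); (3, 0, 1, 0, 0, 3); (1, 1, 1, 1, 1, 0))


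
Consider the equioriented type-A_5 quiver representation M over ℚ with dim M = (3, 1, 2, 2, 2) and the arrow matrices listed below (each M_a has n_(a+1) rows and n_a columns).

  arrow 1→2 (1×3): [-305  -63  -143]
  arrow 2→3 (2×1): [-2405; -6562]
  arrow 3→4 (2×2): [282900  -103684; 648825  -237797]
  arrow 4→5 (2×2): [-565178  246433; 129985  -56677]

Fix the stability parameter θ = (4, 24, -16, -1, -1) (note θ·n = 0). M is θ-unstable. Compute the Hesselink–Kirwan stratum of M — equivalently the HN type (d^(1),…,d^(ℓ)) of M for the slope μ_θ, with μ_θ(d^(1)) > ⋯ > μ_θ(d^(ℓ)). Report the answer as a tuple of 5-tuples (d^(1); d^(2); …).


Interval decomposition of M: I[1,1]^2, I[1,5], I[3,3], I[4,5].
HN type (ℓ=4): μ^(1)=4; μ^(2)=2; μ^(3)=-1; μ^(4)=-16

((2, 0, 0, 0, 0); (1, 1, 1, 1, 1); (0, 0, 0, 1, 1); (0, 0, 1, 0, 0))


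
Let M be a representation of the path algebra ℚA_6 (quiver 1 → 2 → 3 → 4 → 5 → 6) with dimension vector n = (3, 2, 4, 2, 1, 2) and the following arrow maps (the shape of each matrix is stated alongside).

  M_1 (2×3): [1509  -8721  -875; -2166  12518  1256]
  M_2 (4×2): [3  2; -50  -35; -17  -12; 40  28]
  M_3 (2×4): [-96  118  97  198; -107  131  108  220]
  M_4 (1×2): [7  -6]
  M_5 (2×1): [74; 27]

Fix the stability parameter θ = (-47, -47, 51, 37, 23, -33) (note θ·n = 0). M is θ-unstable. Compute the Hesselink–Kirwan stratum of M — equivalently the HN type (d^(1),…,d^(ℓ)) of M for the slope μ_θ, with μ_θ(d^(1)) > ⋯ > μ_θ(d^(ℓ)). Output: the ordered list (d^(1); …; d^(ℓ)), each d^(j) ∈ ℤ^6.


Interval decomposition of M: I[1,1], I[1,4], I[1,6], I[3,3]^2, I[6,6].
HN type (ℓ=5): μ^(1)=51; μ^(2)=44; μ^(3)=39/2; μ^(4)=-33; μ^(5)=-47

((0, 0, 2, 0, 0, 0); (0, 0, 1, 1, 0, 0); (0, 0, 1, 1, 1, 1); (0, 0, 0, 0, 0, 1); (3, 2, 0, 0, 0, 0))


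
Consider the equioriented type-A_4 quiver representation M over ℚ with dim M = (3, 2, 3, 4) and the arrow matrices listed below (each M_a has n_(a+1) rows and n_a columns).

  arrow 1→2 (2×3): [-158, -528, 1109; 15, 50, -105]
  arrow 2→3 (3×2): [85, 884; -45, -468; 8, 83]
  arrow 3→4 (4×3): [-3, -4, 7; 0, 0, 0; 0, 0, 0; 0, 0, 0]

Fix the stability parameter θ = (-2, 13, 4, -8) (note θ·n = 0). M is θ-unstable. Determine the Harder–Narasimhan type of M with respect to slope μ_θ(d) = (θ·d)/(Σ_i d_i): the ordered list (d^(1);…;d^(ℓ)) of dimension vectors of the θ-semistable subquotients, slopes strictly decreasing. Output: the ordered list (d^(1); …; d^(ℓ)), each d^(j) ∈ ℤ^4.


Via rank(M_{q-1}∘⋯∘M_p): M ≅ I[1,1], I[1,3], I[1,4], I[3,3], I[4,4]^3.
μ_θ-semistable layers: μ^(1)=17/2; μ^(2)=4; μ^(3)=3; μ^(4)=-2; μ^(5)=-8

((0, 1, 1, 0); (0, 0, 1, 0); (0, 1, 1, 1); (3, 0, 0, 0); (0, 0, 0, 3))


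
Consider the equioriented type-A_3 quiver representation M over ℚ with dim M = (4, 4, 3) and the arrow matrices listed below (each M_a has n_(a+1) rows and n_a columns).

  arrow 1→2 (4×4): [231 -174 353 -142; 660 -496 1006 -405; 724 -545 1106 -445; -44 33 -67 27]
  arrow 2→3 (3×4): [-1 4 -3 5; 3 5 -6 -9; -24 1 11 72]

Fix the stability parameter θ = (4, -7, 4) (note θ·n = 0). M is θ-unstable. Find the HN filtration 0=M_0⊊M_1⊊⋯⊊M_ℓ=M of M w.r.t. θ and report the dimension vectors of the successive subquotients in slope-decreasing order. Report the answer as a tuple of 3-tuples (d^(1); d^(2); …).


Barcode: M ≅ I[1,2], I[1,3]^3. HN layers by μ_θ (2 steps, strictly decreasing):
  μ^(1)=4; μ^(2)=-3/2

((0, 0, 3); (4, 4, 0))


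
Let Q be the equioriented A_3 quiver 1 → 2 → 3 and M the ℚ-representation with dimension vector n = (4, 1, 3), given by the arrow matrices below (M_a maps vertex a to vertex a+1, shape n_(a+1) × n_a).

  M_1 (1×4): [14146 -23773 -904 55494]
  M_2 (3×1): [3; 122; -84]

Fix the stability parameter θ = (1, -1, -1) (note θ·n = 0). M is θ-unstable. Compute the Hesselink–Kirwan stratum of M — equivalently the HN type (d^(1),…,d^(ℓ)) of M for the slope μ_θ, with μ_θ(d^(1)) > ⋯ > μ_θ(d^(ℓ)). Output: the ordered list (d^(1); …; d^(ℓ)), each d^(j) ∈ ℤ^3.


Barcode: M ≅ I[1,1]^3, I[1,3], I[3,3]^2. HN layers by μ_θ (3 steps, strictly decreasing):
  μ^(1)=1; μ^(2)=-1/3; μ^(3)=-1

((3, 0, 0); (1, 1, 1); (0, 0, 2))


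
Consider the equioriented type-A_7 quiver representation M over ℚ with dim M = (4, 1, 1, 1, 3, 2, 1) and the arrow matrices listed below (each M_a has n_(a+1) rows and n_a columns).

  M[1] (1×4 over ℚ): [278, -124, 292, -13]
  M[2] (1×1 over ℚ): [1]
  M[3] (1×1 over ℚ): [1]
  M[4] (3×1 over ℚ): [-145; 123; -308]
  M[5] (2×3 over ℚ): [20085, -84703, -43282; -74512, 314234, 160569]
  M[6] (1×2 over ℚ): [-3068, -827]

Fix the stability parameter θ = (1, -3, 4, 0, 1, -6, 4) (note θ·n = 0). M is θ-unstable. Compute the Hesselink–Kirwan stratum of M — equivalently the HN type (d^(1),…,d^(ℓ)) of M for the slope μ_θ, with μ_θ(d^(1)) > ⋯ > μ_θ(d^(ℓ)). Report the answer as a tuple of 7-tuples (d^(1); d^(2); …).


Interval decomposition of M: I[1,1]^3, I[1,7], I[5,5], I[5,6].
HN type (ℓ=5): μ^(1)=4; μ^(2)=1; μ^(3)=-1/4; μ^(4)=-1; μ^(5)=-5/2

((0, 0, 0, 0, 0, 0, 1); (3, 0, 0, 0, 1, 0, 0); (0, 0, 1, 1, 1, 1, 0); (1, 1, 0, 0, 0, 0, 0); (0, 0, 0, 0, 1, 1, 0))


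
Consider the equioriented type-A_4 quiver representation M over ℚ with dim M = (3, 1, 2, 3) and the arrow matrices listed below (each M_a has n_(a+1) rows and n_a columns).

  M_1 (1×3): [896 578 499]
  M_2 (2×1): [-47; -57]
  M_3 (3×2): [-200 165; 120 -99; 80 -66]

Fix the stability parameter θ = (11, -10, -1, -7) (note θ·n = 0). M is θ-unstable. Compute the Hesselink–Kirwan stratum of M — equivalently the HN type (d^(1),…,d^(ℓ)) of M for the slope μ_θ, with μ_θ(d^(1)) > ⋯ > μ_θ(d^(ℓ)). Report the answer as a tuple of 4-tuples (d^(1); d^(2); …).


Via rank(M_{q-1}∘⋯∘M_p): M ≅ I[1,1]^2, I[1,4], I[3,3], I[4,4]^2.
μ_θ-semistable layers: μ^(1)=11; μ^(2)=-1; μ^(3)=-7/4; μ^(4)=-7

((2, 0, 0, 0); (0, 0, 1, 0); (1, 1, 1, 1); (0, 0, 0, 2))


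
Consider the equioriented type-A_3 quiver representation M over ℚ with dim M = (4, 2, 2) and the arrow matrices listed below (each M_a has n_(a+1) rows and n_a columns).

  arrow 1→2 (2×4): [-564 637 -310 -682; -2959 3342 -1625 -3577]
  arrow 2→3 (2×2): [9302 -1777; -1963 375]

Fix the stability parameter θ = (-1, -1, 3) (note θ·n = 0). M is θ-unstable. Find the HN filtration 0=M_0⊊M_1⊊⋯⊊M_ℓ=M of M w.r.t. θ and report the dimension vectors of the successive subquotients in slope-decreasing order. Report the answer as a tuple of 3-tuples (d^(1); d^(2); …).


Via rank(M_{q-1}∘⋯∘M_p): M ≅ I[1,1]^2, I[1,3]^2.
μ_θ-semistable layers: μ^(1)=3; μ^(2)=-1

((0, 0, 2); (4, 2, 0))


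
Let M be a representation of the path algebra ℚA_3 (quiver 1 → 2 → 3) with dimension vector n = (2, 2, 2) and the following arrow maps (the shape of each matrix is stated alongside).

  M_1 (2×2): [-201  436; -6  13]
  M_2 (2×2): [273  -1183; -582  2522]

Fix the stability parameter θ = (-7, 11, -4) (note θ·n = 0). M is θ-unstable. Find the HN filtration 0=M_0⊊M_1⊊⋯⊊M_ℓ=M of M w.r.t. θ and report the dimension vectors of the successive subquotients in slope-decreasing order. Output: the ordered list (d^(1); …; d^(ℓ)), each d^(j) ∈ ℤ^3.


Barcode: M ≅ I[1,2], I[1,3], I[3,3]. HN layers by μ_θ (4 steps, strictly decreasing):
  μ^(1)=11; μ^(2)=7/2; μ^(3)=-4; μ^(4)=-7

((0, 1, 0); (0, 1, 1); (0, 0, 1); (2, 0, 0))


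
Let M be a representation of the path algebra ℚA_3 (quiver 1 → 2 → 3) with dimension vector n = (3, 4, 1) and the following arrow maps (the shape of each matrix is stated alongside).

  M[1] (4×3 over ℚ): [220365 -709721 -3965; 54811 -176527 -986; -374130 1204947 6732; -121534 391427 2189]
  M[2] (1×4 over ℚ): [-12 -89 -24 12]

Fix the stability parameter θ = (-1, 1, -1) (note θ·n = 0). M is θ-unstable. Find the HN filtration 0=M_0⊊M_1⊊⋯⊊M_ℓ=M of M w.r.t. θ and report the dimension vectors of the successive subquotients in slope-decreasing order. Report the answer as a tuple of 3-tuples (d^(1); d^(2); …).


Interval decomposition of M: I[1,2]^2, I[1,3], I[2,2].
HN type (ℓ=3): μ^(1)=1; μ^(2)=0; μ^(3)=-1

((0, 3, 0); (0, 1, 1); (3, 0, 0))


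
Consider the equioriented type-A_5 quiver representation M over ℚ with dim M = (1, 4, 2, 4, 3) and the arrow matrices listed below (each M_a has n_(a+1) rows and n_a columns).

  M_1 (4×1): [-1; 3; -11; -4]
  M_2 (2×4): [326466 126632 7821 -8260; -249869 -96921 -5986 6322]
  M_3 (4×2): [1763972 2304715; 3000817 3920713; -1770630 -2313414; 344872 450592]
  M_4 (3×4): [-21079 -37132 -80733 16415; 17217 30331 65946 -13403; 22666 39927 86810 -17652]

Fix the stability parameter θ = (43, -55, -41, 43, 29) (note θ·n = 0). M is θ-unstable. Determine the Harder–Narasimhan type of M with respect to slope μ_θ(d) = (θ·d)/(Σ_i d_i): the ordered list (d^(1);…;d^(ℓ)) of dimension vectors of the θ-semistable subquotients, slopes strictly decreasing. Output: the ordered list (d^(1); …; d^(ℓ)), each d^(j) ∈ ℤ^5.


Via rank(M_{q-1}∘⋯∘M_p): M ≅ I[1,5], I[2,2]^2, I[2,5], I[4,4], I[4,5].
μ_θ-semistable layers: μ^(1)=43; μ^(2)=36; μ^(3)=-53/3; μ^(4)=-41; μ^(5)=-55

((0, 0, 0, 1, 0); (0, 0, 0, 3, 3); (1, 1, 1, 0, 0); (0, 0, 1, 0, 0); (0, 3, 0, 0, 0))


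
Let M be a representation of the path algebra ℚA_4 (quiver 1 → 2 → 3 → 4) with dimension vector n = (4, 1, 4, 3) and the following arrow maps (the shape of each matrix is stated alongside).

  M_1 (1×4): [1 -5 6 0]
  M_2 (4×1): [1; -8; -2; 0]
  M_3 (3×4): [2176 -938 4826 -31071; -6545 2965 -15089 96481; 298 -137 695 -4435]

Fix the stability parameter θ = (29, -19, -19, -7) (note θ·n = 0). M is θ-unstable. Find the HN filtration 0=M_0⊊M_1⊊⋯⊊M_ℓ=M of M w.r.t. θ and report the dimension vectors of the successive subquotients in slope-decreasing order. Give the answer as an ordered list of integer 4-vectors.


Interval decomposition of M: I[1,1]^3, I[1,4], I[3,3], I[3,4]^2.
HN type (ℓ=4): μ^(1)=29; μ^(2)=-4; μ^(3)=-7; μ^(4)=-19

((3, 0, 0, 0); (1, 1, 1, 1); (0, 0, 0, 2); (0, 0, 3, 0))


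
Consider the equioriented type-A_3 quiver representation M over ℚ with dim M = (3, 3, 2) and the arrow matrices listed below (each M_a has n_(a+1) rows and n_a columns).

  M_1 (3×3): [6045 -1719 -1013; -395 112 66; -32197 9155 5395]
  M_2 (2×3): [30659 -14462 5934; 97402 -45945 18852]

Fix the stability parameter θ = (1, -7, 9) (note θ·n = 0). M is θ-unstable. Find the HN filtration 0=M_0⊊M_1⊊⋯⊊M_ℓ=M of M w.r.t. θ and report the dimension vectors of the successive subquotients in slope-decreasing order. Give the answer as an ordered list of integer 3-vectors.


Via rank(M_{q-1}∘⋯∘M_p): M ≅ I[1,2], I[1,3]^2.
μ_θ-semistable layers: μ^(1)=9; μ^(2)=-3

((0, 0, 2); (3, 3, 0))


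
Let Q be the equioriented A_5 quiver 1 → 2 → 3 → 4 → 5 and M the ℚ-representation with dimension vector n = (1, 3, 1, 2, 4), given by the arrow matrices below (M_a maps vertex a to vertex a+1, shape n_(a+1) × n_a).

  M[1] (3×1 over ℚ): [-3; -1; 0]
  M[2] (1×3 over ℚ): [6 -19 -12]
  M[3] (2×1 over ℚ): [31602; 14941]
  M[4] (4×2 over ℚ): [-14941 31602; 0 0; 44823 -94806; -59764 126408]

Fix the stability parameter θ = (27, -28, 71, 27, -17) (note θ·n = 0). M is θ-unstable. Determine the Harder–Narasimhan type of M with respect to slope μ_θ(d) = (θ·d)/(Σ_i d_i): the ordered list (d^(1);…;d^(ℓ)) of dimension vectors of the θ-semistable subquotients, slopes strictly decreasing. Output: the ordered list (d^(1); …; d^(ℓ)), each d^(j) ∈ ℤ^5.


Interval decomposition of M: I[1,4], I[2,2]^2, I[4,5], I[5,5]^3.
HN type (ℓ=5): μ^(1)=49; μ^(2)=5; μ^(3)=-1/2; μ^(4)=-17; μ^(5)=-28

((0, 0, 1, 1, 0); (0, 0, 0, 1, 1); (1, 1, 0, 0, 0); (0, 0, 0, 0, 3); (0, 2, 0, 0, 0))


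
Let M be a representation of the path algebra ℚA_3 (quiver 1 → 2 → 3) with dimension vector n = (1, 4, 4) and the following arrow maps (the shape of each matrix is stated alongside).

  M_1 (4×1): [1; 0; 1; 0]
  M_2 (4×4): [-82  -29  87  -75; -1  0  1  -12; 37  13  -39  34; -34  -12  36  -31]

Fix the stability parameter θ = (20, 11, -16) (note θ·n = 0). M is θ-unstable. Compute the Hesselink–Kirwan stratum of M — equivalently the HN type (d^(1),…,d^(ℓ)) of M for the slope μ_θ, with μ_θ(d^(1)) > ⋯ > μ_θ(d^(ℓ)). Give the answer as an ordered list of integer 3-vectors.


Interval decomposition of M: I[1,3], I[2,3]^3.
HN type (ℓ=2): μ^(1)=5; μ^(2)=-5/2

((1, 1, 1); (0, 3, 3))


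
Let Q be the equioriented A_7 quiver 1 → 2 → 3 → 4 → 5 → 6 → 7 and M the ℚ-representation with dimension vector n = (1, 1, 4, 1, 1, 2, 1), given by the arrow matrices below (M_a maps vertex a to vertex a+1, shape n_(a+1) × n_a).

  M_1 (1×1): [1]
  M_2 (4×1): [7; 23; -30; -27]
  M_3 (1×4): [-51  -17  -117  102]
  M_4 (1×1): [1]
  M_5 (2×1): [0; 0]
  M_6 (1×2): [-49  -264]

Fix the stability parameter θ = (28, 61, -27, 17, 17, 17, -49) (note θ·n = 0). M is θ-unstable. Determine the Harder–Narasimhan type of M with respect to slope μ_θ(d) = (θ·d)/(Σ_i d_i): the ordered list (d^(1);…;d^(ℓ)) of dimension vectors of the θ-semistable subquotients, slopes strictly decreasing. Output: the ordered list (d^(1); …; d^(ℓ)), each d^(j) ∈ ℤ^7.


Via rank(M_{q-1}∘⋯∘M_p): M ≅ I[1,5], I[3,3]^3, I[6,6], I[6,7].
μ_θ-semistable layers: μ^(1)=96/5; μ^(2)=17; μ^(3)=-16; μ^(4)=-27

((1, 1, 1, 1, 1, 0, 0); (0, 0, 0, 0, 0, 1, 0); (0, 0, 0, 0, 0, 1, 1); (0, 0, 3, 0, 0, 0, 0))


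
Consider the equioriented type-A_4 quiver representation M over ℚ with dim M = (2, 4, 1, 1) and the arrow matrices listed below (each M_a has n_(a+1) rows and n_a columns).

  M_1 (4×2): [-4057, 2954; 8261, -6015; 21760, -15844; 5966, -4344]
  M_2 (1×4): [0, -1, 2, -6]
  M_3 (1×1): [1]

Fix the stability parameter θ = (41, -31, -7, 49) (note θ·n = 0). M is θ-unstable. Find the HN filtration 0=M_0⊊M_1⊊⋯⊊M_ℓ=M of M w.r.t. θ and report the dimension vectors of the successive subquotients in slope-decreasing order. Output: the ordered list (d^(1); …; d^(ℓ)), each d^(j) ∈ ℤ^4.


Barcode: M ≅ I[1,2], I[1,4], I[2,2]^2. HN layers by μ_θ (4 steps, strictly decreasing):
  μ^(1)=49; μ^(2)=5; μ^(3)=1; μ^(4)=-31

((0, 0, 0, 1); (1, 1, 0, 0); (1, 1, 1, 0); (0, 2, 0, 0))


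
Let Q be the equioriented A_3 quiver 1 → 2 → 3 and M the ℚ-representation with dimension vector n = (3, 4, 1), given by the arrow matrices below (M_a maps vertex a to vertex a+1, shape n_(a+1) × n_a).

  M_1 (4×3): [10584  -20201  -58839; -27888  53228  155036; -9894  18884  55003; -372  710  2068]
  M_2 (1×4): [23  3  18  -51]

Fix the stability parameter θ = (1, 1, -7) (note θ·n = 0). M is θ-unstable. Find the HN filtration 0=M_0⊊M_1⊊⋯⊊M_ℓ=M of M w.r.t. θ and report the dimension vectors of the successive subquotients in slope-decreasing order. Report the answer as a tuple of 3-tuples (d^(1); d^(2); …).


Via rank(M_{q-1}∘⋯∘M_p): M ≅ I[1,1], I[1,2], I[1,3], I[2,2]^2.
μ_θ-semistable layers: μ^(1)=1; μ^(2)=-5/3

((2, 3, 0); (1, 1, 1))


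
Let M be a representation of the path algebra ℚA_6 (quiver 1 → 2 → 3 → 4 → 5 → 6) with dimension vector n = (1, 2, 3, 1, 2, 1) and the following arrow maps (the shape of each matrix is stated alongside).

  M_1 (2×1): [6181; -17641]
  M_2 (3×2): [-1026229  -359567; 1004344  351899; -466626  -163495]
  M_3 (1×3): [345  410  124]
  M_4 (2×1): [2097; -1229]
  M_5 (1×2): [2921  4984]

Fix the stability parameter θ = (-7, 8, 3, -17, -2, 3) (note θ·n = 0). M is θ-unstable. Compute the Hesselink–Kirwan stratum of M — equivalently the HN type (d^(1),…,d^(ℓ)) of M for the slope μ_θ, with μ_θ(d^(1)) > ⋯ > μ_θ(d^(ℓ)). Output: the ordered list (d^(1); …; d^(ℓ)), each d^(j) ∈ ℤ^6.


Barcode: M ≅ I[1,6], I[2,3], I[3,3], I[5,5]. HN layers by μ_θ (4 steps, strictly decreasing):
  μ^(1)=11/2; μ^(2)=3; μ^(3)=-2; μ^(4)=-7

((0, 1, 1, 0, 0, 0); (0, 0, 1, 0, 0, 1); (0, 1, 1, 1, 2, 0); (1, 0, 0, 0, 0, 0))


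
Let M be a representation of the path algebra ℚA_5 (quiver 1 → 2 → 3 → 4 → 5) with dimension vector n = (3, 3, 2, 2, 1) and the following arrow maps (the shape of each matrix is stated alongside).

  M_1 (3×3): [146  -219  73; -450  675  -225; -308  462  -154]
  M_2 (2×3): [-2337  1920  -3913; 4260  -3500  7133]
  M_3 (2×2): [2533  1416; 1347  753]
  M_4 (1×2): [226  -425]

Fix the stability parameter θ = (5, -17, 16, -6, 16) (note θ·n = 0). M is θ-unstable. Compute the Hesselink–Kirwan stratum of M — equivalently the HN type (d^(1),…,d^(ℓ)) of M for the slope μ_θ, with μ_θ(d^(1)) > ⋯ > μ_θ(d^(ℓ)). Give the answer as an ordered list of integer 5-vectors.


Interval decomposition of M: I[1,1]^2, I[1,5], I[2,2], I[2,4].
HN type (ℓ=4): μ^(1)=16; μ^(2)=5; μ^(3)=-6; μ^(4)=-17

((0, 0, 0, 0, 1); (2, 0, 2, 2, 0); (1, 1, 0, 0, 0); (0, 2, 0, 0, 0))


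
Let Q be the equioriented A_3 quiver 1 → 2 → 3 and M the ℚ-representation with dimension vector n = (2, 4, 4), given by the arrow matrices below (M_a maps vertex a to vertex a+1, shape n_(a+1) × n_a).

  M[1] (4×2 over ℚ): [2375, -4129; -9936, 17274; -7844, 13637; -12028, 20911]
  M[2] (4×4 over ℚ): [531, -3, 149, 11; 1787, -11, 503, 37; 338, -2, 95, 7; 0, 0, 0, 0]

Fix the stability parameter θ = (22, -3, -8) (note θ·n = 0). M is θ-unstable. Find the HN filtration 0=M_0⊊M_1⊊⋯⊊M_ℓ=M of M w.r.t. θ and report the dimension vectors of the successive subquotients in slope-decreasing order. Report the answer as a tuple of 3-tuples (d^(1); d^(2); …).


Barcode: M ≅ I[1,2], I[1,3], I[2,2], I[2,3], I[3,3]^2. HN layers by μ_θ (5 steps, strictly decreasing):
  μ^(1)=19/2; μ^(2)=11/3; μ^(3)=-3; μ^(4)=-11/2; μ^(5)=-8

((1, 1, 0); (1, 1, 1); (0, 1, 0); (0, 1, 1); (0, 0, 2))


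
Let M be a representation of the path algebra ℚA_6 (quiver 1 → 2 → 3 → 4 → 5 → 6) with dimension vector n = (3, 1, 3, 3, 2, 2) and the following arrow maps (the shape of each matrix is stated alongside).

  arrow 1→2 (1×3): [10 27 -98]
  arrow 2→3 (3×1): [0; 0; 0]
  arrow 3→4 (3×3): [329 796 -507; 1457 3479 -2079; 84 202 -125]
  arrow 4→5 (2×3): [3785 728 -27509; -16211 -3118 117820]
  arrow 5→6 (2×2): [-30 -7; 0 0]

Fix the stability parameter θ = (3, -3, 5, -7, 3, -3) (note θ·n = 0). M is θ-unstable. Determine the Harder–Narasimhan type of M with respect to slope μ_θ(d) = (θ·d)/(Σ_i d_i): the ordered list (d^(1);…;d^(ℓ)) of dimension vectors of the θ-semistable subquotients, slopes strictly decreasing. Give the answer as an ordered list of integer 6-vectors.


Interval decomposition of M: I[1,1]^2, I[1,2], I[3,4], I[3,5], I[3,6], I[6,6].
HN type (ℓ=4): μ^(1)=3; μ^(2)=0; μ^(3)=-1; μ^(4)=-3

((2, 0, 0, 0, 1, 0); (1, 1, 0, 0, 1, 1); (0, 0, 3, 3, 0, 0); (0, 0, 0, 0, 0, 1))


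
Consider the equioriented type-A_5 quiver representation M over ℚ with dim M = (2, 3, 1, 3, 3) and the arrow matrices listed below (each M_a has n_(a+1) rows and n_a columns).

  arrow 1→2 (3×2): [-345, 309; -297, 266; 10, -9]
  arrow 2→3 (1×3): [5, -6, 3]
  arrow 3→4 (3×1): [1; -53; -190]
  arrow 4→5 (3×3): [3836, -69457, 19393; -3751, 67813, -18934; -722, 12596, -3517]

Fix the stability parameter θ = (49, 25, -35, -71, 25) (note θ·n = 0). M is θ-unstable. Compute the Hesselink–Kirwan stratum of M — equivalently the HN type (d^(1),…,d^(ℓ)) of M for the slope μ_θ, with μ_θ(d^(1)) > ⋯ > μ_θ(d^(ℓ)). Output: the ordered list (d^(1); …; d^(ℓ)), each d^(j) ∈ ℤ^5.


Via rank(M_{q-1}∘⋯∘M_p): M ≅ I[1,2], I[1,5], I[2,2], I[4,5]^2.
μ_θ-semistable layers: μ^(1)=37; μ^(2)=25; μ^(3)=-8; μ^(4)=-71

((1, 1, 0, 0, 0); (0, 1, 0, 0, 3); (1, 1, 1, 1, 0); (0, 0, 0, 2, 0))


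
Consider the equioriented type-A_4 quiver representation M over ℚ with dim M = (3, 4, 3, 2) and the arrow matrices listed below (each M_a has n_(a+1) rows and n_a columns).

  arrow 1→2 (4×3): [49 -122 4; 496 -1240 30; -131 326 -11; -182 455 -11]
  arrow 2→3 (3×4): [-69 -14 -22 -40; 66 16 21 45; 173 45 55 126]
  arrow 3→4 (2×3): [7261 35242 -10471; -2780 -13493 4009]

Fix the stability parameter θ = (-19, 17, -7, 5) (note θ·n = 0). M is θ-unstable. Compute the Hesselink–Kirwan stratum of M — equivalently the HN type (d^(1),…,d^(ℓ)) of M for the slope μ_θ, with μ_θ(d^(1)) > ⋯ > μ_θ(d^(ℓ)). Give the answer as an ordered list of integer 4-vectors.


Via rank(M_{q-1}∘⋯∘M_p): M ≅ I[1,3], I[1,4]^2, I[2,2].
μ_θ-semistable layers: μ^(1)=17; μ^(2)=5; μ^(3)=-19

((0, 1, 0, 0); (0, 3, 3, 2); (3, 0, 0, 0))


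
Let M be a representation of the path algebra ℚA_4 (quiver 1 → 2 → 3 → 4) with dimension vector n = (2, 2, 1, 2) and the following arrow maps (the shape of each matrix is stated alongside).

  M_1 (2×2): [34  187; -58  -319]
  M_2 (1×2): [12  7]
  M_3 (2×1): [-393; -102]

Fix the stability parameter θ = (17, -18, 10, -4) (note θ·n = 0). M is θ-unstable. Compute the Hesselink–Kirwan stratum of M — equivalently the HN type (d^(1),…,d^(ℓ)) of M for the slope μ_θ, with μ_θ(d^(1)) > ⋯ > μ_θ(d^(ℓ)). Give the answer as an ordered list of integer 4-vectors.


Barcode: M ≅ I[1,1], I[1,4], I[2,2], I[4,4]. HN layers by μ_θ (5 steps, strictly decreasing):
  μ^(1)=17; μ^(2)=3; μ^(3)=-1/2; μ^(4)=-4; μ^(5)=-18

((1, 0, 0, 0); (0, 0, 1, 1); (1, 1, 0, 0); (0, 0, 0, 1); (0, 1, 0, 0))


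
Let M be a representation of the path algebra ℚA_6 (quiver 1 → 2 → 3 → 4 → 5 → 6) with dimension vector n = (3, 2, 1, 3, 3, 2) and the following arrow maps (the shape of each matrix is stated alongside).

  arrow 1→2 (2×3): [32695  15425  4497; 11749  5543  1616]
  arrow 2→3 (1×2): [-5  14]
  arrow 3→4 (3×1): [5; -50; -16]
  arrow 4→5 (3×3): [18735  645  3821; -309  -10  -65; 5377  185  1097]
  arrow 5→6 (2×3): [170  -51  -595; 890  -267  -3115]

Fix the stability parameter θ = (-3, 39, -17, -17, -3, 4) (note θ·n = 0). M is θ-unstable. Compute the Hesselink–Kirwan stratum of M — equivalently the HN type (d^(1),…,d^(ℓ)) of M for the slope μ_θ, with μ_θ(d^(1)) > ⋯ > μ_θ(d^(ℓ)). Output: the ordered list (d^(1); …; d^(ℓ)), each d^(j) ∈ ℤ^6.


Interval decomposition of M: I[1,1], I[1,2], I[1,5], I[4,5], I[4,6], I[6,6].
HN type (ℓ=5): μ^(1)=39; μ^(2)=4; μ^(3)=1/2; μ^(4)=-3; μ^(5)=-17

((0, 1, 0, 0, 0, 0); (0, 0, 0, 0, 0, 2); (0, 1, 1, 1, 1, 0); (3, 0, 0, 0, 2, 0); (0, 0, 0, 2, 0, 0))


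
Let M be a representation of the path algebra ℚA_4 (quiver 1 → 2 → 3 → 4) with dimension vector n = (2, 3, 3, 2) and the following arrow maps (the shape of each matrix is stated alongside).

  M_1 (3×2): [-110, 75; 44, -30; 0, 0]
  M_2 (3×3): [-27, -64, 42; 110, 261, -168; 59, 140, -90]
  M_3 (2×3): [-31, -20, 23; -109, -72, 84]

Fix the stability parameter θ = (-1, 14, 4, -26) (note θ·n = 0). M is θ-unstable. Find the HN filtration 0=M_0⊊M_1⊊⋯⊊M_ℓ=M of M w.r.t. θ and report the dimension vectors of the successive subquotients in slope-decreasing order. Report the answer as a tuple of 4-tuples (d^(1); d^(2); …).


Barcode: M ≅ I[1,1], I[1,4], I[2,2], I[2,3], I[3,4]. HN layers by μ_θ (5 steps, strictly decreasing):
  μ^(1)=14; μ^(2)=9; μ^(3)=-1; μ^(4)=-9/4; μ^(5)=-11

((0, 1, 0, 0); (0, 1, 1, 0); (1, 0, 0, 0); (1, 1, 1, 1); (0, 0, 1, 1))


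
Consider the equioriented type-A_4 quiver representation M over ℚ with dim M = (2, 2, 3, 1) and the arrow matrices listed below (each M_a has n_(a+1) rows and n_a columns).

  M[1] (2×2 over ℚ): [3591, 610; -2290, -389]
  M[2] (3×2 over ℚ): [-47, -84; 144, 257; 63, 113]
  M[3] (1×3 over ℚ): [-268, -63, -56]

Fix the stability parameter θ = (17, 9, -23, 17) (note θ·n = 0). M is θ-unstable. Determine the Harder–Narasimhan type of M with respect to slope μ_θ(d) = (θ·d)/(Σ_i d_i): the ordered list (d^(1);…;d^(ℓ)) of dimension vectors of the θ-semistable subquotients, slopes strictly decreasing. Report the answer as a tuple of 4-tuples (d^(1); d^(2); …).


Interval decomposition of M: I[1,3], I[1,4], I[3,3].
HN type (ℓ=3): μ^(1)=17; μ^(2)=1; μ^(3)=-23

((0, 0, 0, 1); (2, 2, 2, 0); (0, 0, 1, 0))


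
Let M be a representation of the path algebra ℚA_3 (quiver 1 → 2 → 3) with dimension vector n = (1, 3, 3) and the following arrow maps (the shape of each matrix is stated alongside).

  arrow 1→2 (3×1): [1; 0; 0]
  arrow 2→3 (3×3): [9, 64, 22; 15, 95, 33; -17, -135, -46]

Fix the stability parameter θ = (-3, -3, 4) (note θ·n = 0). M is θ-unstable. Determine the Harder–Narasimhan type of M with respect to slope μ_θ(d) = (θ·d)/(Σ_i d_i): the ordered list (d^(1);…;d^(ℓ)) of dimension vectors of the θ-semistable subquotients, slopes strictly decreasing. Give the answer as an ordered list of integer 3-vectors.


Barcode: M ≅ I[1,3], I[2,3]^2. HN layers by μ_θ (2 steps, strictly decreasing):
  μ^(1)=4; μ^(2)=-3

((0, 0, 3); (1, 3, 0))


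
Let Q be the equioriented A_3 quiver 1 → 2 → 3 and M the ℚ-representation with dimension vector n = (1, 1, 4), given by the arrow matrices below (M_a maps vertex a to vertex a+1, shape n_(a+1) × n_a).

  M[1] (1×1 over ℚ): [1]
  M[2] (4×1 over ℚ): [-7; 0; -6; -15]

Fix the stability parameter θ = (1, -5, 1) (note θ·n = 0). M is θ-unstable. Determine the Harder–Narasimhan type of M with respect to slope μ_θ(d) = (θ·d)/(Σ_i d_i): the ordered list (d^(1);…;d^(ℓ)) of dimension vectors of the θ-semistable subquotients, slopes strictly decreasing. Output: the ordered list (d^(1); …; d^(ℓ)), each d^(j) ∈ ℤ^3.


Barcode: M ≅ I[1,3], I[3,3]^3. HN layers by μ_θ (2 steps, strictly decreasing):
  μ^(1)=1; μ^(2)=-2

((0, 0, 4); (1, 1, 0))


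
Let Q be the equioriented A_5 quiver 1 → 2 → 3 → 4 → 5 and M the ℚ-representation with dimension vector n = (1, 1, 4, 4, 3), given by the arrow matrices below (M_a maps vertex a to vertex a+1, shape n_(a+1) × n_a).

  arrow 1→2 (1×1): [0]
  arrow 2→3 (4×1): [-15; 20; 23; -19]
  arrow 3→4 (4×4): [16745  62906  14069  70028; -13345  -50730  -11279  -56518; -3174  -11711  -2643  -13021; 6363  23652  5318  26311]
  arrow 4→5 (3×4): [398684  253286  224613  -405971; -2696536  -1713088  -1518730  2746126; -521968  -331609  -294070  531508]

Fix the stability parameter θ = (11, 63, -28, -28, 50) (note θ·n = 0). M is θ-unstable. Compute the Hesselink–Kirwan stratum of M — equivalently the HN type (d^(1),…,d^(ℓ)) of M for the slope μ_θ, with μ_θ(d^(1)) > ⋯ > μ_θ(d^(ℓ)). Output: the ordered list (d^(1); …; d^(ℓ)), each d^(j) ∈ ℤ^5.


Via rank(M_{q-1}∘⋯∘M_p): M ≅ I[1,1], I[2,3], I[3,4], I[3,5]^2, I[4,4], I[5,5].
μ_θ-semistable layers: μ^(1)=50; μ^(2)=35/2; μ^(3)=11; μ^(4)=-28

((0, 0, 0, 0, 3); (0, 1, 1, 0, 0); (1, 0, 0, 0, 0); (0, 0, 3, 4, 0))


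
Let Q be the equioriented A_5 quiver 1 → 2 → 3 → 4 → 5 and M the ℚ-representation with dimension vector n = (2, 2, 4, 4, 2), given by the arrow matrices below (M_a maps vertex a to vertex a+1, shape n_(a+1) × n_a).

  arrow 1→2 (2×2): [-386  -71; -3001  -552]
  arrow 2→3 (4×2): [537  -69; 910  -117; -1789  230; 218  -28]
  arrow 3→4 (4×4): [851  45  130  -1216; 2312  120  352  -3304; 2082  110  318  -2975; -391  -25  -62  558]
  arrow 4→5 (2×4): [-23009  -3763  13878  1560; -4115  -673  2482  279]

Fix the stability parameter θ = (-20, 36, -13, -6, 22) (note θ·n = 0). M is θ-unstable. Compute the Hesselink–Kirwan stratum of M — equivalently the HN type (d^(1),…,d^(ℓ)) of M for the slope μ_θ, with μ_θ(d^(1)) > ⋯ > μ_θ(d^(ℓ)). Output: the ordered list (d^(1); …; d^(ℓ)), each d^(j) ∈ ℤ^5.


Interval decomposition of M: I[1,3], I[1,5], I[3,3], I[3,4], I[4,4], I[4,5].
HN type (ℓ=6): μ^(1)=22; μ^(2)=23/2; μ^(3)=17/3; μ^(4)=-6; μ^(5)=-13; μ^(6)=-20

((0, 0, 0, 0, 2); (0, 1, 1, 0, 0); (0, 1, 1, 1, 0); (0, 0, 0, 3, 0); (0, 0, 2, 0, 0); (2, 0, 0, 0, 0))
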